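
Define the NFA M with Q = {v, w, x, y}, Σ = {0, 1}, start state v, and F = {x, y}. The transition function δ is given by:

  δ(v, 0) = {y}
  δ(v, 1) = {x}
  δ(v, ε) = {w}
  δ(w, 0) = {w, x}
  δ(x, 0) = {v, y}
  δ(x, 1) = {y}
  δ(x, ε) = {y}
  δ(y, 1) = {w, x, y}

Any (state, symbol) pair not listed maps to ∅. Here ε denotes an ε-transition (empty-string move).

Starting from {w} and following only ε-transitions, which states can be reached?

Begin with {w}.
No ε-moves leave this set, so the closure equals the set itself.

{w}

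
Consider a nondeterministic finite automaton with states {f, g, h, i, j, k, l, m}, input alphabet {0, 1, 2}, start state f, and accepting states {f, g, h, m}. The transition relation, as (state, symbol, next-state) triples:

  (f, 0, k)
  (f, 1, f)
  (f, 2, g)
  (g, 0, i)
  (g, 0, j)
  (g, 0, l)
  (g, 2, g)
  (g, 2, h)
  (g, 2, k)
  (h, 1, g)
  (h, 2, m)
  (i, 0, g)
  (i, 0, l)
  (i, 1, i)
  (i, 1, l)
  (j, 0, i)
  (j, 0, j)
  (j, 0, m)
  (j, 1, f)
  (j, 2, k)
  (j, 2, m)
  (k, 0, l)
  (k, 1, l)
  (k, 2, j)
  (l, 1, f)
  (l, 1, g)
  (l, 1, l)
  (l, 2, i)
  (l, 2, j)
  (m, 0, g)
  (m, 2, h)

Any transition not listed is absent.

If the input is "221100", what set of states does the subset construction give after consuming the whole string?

{g, i, j, l, m}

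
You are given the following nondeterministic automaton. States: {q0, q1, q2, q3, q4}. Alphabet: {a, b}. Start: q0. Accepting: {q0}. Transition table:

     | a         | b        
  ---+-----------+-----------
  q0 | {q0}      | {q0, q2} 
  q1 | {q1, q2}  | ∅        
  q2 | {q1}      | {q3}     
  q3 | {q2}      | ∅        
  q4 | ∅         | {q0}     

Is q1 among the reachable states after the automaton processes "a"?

Start in {q0}.
Read 'a': {q0} → {q0}.
State q1 is not in {q0}.

No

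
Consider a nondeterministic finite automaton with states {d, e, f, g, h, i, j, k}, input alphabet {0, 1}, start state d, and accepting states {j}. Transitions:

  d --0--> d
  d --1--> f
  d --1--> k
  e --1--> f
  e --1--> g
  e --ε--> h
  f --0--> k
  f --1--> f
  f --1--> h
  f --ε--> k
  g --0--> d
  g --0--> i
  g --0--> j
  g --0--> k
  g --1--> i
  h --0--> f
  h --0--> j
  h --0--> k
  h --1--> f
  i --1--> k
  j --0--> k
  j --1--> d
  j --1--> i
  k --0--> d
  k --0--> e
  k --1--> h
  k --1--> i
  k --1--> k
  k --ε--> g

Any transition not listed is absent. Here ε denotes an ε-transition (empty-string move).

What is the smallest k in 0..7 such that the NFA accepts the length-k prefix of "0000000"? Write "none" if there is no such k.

none

Start in {d}.
Read '0': {d} → {d}.
Read '0': {d} → {d}.
Read '0': {d} → {d}.
Read '0': {d} → {d}.
Read '0': {d} → {d}.
Read '0': {d} → {d}.
Read '0': {d} → {d}.
No reachable set along the way intersects F.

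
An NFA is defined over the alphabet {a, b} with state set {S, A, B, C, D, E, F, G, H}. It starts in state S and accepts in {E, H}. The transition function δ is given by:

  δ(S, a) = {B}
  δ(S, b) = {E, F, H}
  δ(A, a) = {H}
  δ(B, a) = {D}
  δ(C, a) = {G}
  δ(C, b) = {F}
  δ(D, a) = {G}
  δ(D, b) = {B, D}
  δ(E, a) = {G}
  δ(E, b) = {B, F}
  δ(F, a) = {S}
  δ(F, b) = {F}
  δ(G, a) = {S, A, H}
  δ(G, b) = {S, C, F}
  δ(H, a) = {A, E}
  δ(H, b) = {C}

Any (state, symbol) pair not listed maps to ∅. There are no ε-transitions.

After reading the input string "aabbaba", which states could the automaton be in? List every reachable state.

Start in {S}.
Read 'a': S→{B}; now {B}.
Read 'a': B→{D}; now {D}.
Read 'b': D→{B, D}; now {B, D}.
Read 'b': B→∅, D→{B, D}; now {B, D}.
Read 'a': B→{D}, D→{G}; now {D, G}.
Read 'b': D→{B, D}, G→{S, C, F}; now {S, B, C, D, F}.
Read 'a': S→{B}, B→{D}, C→{G}, D→{G}, F→{S}; now {S, B, D, G}.

{S, B, D, G}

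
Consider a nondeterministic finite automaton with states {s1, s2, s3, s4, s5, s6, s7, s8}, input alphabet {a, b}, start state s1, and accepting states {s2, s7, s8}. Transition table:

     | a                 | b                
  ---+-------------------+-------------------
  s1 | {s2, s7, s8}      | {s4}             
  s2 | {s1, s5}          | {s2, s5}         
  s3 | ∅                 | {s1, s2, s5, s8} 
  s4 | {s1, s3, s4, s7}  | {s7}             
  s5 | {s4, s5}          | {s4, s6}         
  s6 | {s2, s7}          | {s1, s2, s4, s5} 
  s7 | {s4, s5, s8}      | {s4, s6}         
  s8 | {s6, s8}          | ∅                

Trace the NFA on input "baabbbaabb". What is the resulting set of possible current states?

{s1, s2, s4, s5, s6, s7}

Start in {s1}.
Read 'b': s1→{s4}; now {s4}.
Read 'a': s4→{s1, s3, s4, s7}; now {s1, s3, s4, s7}.
Read 'a': s1→{s2, s7, s8}, s3→∅, s4→{s1, s3, s4, s7}, s7→{s4, s5, s8}; now {s1, s2, s3, s4, s5, s7, s8}.
Read 'b': s1→{s4}, s2→{s2, s5}, s3→{s1, s2, s5, s8}, s4→{s7}, s5→{s4, s6}, s7→{s4, s6}, s8→∅; now {s1, s2, s4, s5, s6, s7, s8}.
Read 'b': s1→{s4}, s2→{s2, s5}, s4→{s7}, s5→{s4, s6}, s6→{s1, s2, s4, s5}, s7→{s4, s6}, s8→∅; now {s1, s2, s4, s5, s6, s7}.
Read 'b': s1→{s4}, s2→{s2, s5}, s4→{s7}, s5→{s4, s6}, s6→{s1, s2, s4, s5}, s7→{s4, s6}; now {s1, s2, s4, s5, s6, s7}.
Read 'a': s1→{s2, s7, s8}, s2→{s1, s5}, s4→{s1, s3, s4, s7}, s5→{s4, s5}, s6→{s2, s7}, s7→{s4, s5, s8}; now {s1, s2, s3, s4, s5, s7, s8}.
Read 'a': s1→{s2, s7, s8}, s2→{s1, s5}, s3→∅, s4→{s1, s3, s4, s7}, s5→{s4, s5}, s7→{s4, s5, s8}, s8→{s6, s8}; now {s1, s2, s3, s4, s5, s6, s7, s8}.
Read 'b': s1→{s4}, s2→{s2, s5}, s3→{s1, s2, s5, s8}, s4→{s7}, s5→{s4, s6}, s6→{s1, s2, s4, s5}, s7→{s4, s6}, s8→∅; now {s1, s2, s4, s5, s6, s7, s8}.
Read 'b': s1→{s4}, s2→{s2, s5}, s4→{s7}, s5→{s4, s6}, s6→{s1, s2, s4, s5}, s7→{s4, s6}, s8→∅; now {s1, s2, s4, s5, s6, s7}.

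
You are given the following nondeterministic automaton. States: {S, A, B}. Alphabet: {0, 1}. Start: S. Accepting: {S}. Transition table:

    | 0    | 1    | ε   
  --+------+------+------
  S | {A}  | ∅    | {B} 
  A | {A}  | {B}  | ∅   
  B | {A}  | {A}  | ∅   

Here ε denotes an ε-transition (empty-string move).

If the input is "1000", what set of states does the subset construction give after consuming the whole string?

{A}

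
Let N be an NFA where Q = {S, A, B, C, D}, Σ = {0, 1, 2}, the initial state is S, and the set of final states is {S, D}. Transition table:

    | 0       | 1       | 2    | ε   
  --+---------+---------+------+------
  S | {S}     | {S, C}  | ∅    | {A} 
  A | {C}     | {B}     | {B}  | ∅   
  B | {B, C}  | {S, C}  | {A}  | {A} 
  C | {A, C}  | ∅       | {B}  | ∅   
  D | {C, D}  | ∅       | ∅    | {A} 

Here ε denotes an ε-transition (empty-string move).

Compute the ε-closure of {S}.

Begin with {S}.
ε-move S → A; add A.

{S, A}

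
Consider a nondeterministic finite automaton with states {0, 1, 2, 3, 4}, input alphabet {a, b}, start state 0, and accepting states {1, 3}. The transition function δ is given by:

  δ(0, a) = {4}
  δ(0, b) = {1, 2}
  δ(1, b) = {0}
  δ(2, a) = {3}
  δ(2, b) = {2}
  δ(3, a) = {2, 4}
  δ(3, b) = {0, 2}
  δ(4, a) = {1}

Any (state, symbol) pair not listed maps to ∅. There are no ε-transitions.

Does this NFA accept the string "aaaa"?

No

Start in {0}.
Read 'a': 0→{4}; now {4}.
Read 'a': 4→{1}; now {1}.
Read 'a': 1→∅; now ∅.
The set is empty and remains empty for the remaining 1 symbol.
The final set ∅ contains no accepting state.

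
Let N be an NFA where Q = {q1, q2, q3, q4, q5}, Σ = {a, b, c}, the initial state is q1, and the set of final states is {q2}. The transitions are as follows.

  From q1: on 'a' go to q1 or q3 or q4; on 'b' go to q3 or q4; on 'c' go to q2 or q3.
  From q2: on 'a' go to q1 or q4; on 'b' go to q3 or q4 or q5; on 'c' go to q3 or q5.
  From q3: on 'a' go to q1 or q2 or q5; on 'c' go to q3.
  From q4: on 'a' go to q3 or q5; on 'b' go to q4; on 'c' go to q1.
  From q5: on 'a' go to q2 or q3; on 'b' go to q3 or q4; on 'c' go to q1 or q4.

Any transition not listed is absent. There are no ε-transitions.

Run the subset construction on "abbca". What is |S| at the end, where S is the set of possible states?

Start in {q1}.
Read 'a': q1→{q1, q3, q4}; now {q1, q3, q4}.
Read 'b': q1→{q3, q4}, q3→∅, q4→{q4}; now {q3, q4}.
Read 'b': q3→∅, q4→{q4}; now {q4}.
Read 'c': q4→{q1}; now {q1}.
Read 'a': q1→{q1, q3, q4}; now {q1, q3, q4}.
That set has 3 states.

3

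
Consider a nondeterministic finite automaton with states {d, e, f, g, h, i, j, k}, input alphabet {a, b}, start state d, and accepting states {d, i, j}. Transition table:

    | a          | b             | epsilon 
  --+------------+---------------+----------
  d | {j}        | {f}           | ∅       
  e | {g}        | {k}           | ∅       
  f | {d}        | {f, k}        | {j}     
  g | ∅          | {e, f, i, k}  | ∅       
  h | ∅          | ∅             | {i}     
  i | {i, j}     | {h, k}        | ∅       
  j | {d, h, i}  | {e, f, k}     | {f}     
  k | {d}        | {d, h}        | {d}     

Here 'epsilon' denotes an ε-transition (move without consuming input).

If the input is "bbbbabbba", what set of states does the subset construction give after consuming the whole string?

{d, f, g, h, i, j}

Start in {d}.
Read 'b': d→{f}; union {f}; ε-closure = {f, j}.
Read 'b': f→{f, k}, j→{e, f, k}; union {e, f, k}; ε-closure = {d, e, f, j, k}.
Read 'b': d→{f}, e→{k}, f→{f, k}, j→{e, f, k}, k→{d, h}; union {d, e, f, h, k}; ε-closure = {d, e, f, h, i, j, k}.
Read 'b': d→{f}, e→{k}, f→{f, k}, h→∅, i→{h, k}, j→{e, f, k}, k→{d, h}; union {d, e, f, h, k}; ε-closure = {d, e, f, h, i, j, k}.
Read 'a': d→{j}, e→{g}, f→{d}, h→∅, i→{i, j}, j→{d, h, i}, k→{d}; union {d, g, h, i, j}; ε-closure = {d, f, g, h, i, j}.
Read 'b': d→{f}, f→{f, k}, g→{e, f, i, k}, h→∅, i→{h, k}, j→{e, f, k}; union {e, f, h, i, k}; ε-closure = {d, e, f, h, i, j, k}.
Read 'b': d→{f}, e→{k}, f→{f, k}, h→∅, i→{h, k}, j→{e, f, k}, k→{d, h}; union {d, e, f, h, k}; ε-closure = {d, e, f, h, i, j, k}.
Read 'b': d→{f}, e→{k}, f→{f, k}, h→∅, i→{h, k}, j→{e, f, k}, k→{d, h}; union {d, e, f, h, k}; ε-closure = {d, e, f, h, i, j, k}.
Read 'a': d→{j}, e→{g}, f→{d}, h→∅, i→{i, j}, j→{d, h, i}, k→{d}; union {d, g, h, i, j}; ε-closure = {d, f, g, h, i, j}.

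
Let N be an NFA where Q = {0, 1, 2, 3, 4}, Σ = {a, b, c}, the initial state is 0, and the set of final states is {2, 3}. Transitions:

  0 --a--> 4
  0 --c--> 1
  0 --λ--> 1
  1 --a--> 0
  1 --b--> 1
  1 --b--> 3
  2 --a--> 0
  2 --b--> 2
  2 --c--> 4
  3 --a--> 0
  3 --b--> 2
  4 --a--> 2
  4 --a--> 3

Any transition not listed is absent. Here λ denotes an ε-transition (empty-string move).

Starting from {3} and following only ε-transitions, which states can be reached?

{3}

Begin with {3}.
No ε-moves leave this set, so the closure equals the set itself.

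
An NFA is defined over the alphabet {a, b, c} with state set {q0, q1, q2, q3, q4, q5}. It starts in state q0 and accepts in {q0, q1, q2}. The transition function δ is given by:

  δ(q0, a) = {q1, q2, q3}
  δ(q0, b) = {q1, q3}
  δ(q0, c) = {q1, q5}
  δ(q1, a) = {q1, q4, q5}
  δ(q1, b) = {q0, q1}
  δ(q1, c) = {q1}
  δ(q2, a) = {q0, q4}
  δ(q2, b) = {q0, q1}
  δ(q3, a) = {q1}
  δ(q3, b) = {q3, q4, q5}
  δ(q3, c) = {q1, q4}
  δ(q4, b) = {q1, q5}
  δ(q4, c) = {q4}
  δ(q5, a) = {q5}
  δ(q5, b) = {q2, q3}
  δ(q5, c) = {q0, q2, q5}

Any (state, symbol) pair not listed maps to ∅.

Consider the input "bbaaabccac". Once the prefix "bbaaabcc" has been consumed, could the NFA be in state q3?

No

Start in {q0}.
Read 'b': q0→{q1, q3}; now {q1, q3}.
Read 'b': q1→{q0, q1}, q3→{q3, q4, q5}; now {q0, q1, q3, q4, q5}.
Read 'a': q0→{q1, q2, q3}, q1→{q1, q4, q5}, q3→{q1}, q4→∅, q5→{q5}; now {q1, q2, q3, q4, q5}.
Read 'a': q1→{q1, q4, q5}, q2→{q0, q4}, q3→{q1}, q4→∅, q5→{q5}; now {q0, q1, q4, q5}.
Read 'a': q0→{q1, q2, q3}, q1→{q1, q4, q5}, q4→∅, q5→{q5}; now {q1, q2, q3, q4, q5}.
Read 'b': q1→{q0, q1}, q2→{q0, q1}, q3→{q3, q4, q5}, q4→{q1, q5}, q5→{q2, q3}; now {q0, q1, q2, q3, q4, q5}.
Read 'c': q0→{q1, q5}, q1→{q1}, q2→∅, q3→{q1, q4}, q4→{q4}, q5→{q0, q2, q5}; now {q0, q1, q2, q4, q5}.
Read 'c': q0→{q1, q5}, q1→{q1}, q2→∅, q4→{q4}, q5→{q0, q2, q5}; now {q0, q1, q2, q4, q5}.
State q3 is not in {q0, q1, q2, q4, q5}.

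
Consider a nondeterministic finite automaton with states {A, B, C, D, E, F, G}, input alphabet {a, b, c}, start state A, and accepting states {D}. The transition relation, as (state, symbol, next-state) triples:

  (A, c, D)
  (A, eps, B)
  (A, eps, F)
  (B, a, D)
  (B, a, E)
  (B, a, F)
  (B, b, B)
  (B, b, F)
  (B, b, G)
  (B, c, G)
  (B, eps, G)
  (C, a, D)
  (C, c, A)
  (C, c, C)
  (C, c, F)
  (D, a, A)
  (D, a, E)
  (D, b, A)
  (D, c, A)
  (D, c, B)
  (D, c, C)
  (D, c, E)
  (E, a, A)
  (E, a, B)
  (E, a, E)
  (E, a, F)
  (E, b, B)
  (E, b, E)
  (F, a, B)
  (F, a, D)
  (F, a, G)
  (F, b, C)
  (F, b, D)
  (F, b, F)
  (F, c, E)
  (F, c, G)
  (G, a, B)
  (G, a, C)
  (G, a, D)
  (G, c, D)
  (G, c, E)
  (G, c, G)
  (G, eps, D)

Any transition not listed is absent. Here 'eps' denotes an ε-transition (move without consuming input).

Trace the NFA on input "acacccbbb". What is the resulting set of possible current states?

{A, B, C, D, E, F, G}

Start: ε-closure({A}) = {A, B, D, F, G}.
Read 'a': A→∅, B→{D, E, F}, D→{A, E}, F→{B, D, G}, G→{B, C, D}; now {A, B, C, D, E, F, G}.
Read 'c': A→{D}, B→{G}, C→{A, C, F}, D→{A, B, C, E}, E→∅, F→{E, G}, G→{D, E, G}; now {A, B, C, D, E, F, G}.
Read 'a': A→∅, B→{D, E, F}, C→{D}, D→{A, E}, E→{A, B, E, F}, F→{B, D, G}, G→{B, C, D}; now {A, B, C, D, E, F, G}.
Read 'c': A→{D}, B→{G}, C→{A, C, F}, D→{A, B, C, E}, E→∅, F→{E, G}, G→{D, E, G}; now {A, B, C, D, E, F, G}.
Read 'c': A→{D}, B→{G}, C→{A, C, F}, D→{A, B, C, E}, E→∅, F→{E, G}, G→{D, E, G}; now {A, B, C, D, E, F, G}.
Read 'c': A→{D}, B→{G}, C→{A, C, F}, D→{A, B, C, E}, E→∅, F→{E, G}, G→{D, E, G}; now {A, B, C, D, E, F, G}.
Read 'b': A→∅, B→{B, F, G}, C→∅, D→{A}, E→{B, E}, F→{C, D, F}, G→∅; now {A, B, C, D, E, F, G}.
Read 'b': A→∅, B→{B, F, G}, C→∅, D→{A}, E→{B, E}, F→{C, D, F}, G→∅; now {A, B, C, D, E, F, G}.
Read 'b': A→∅, B→{B, F, G}, C→∅, D→{A}, E→{B, E}, F→{C, D, F}, G→∅; now {A, B, C, D, E, F, G}.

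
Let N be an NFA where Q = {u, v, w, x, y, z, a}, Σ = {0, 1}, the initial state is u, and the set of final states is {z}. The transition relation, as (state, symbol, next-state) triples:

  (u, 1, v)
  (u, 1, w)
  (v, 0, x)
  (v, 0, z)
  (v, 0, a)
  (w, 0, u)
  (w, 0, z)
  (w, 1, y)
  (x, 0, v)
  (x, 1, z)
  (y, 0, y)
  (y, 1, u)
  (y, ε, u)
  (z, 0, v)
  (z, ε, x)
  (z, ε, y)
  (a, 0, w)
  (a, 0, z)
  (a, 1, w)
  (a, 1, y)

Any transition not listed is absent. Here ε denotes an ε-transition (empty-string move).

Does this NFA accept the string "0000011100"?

No

Start in {u}.
Read '0': {u} → ∅.
The set is empty and remains empty for the remaining 9 symbols.
The final set ∅ contains no accepting state.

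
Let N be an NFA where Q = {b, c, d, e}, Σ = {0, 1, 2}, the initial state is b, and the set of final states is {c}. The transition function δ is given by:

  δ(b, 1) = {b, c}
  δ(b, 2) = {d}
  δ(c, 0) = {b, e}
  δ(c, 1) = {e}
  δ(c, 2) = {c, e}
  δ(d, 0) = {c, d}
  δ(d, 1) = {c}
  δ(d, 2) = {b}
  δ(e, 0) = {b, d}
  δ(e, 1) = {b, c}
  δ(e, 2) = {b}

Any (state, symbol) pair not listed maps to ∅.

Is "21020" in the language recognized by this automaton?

Yes

Start in {b}.
Read '2': b→{d}; now {d}.
Read '1': d→{c}; now {c}.
Read '0': c→{b, e}; now {b, e}.
Read '2': b→{d}, e→{b}; now {b, d}.
Read '0': b→∅, d→{c, d}; now {c, d}.
The final set {c, d} contains the accepting state c.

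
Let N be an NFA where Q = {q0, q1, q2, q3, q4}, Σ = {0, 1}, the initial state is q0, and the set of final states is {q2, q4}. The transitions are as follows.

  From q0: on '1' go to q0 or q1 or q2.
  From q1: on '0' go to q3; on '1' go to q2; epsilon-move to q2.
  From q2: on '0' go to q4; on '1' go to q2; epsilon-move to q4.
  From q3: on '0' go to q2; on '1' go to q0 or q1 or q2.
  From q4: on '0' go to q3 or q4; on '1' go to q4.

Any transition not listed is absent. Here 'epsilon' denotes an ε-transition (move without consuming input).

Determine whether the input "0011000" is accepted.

No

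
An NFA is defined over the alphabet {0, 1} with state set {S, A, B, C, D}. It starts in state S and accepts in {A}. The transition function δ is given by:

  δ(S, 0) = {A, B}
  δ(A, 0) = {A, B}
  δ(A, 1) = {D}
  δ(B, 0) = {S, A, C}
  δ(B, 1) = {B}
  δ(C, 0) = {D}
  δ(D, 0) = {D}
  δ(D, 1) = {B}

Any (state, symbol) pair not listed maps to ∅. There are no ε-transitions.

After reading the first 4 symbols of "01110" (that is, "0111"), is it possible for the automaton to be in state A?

No

Start in {S}.
Read '0': {S} → {A, B}.
Read '1': {A, B} → {B, D}.
Read '1': {B, D} → {B}.
Read '1': {B} → {B}.
State A is not in {B}.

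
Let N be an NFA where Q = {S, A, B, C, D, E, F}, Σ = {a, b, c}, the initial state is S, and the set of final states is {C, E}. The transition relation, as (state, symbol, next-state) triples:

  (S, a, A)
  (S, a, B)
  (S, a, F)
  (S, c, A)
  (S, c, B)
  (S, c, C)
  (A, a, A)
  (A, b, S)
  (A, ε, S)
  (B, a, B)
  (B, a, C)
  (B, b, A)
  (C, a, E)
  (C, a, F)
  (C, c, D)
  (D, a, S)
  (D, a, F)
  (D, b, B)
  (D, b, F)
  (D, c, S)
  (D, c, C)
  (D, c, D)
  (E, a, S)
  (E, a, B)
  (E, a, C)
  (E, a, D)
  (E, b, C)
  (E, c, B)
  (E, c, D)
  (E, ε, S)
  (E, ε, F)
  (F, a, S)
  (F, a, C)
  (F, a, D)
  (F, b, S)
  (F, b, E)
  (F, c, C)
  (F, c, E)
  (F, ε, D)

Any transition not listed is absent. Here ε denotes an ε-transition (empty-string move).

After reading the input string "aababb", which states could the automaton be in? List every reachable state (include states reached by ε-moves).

Start in {S}.
Read 'a': {S} → {S, A, B, D, F}.
Read 'a': {S, A, B, D, F} → {S, A, B, C, D, F}.
Read 'b': {S, A, B, C, D, F} → {S, A, B, D, E, F}.
Read 'a': {S, A, B, D, E, F} → {S, A, B, C, D, F}.
Read 'b': {S, A, B, C, D, F} → {S, A, B, D, E, F}.
Read 'b': {S, A, B, D, E, F} → {S, A, B, C, D, E, F}.

{S, A, B, C, D, E, F}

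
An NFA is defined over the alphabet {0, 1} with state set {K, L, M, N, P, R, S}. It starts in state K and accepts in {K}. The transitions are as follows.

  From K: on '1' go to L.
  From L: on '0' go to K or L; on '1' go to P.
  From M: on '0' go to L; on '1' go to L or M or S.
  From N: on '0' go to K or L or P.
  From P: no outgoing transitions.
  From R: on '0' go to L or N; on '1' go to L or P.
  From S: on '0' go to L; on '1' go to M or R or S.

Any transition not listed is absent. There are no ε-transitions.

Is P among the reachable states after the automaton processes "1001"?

Start in {K}.
Read '1': {K} → {L}.
Read '0': {L} → {K, L}.
Read '0': {K, L} → {K, L}.
Read '1': {K, L} → {L, P}.
State P is in {L, P}.

Yes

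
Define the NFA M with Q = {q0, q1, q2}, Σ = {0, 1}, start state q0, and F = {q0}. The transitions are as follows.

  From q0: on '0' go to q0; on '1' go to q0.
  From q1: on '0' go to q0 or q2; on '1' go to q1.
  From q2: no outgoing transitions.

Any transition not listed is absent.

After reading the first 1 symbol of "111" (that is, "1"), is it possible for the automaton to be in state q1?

Start in {q0}.
Read '1': {q0} → {q0}.
State q1 is not in {q0}.

No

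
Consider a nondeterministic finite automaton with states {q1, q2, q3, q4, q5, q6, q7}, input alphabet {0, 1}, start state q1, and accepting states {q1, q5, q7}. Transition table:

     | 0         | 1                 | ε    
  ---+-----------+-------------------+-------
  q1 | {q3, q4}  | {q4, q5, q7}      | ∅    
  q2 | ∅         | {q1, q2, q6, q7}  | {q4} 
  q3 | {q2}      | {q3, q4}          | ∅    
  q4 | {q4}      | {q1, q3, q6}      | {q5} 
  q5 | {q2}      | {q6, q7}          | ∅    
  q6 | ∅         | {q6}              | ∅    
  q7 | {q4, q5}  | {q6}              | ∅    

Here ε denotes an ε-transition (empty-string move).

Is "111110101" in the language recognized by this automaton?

Start in {q1}.
Read '1': q1→{q4, q5, q7}; now {q4, q5, q7}.
Read '1': q4→{q1, q3, q6}, q5→{q6, q7}, q7→{q6}; now {q1, q3, q6, q7}.
Read '1': q1→{q4, q5, q7}, q3→{q3, q4}, q6→{q6}, q7→{q6}; now {q3, q4, q5, q6, q7}.
Read '1': q3→{q3, q4}, q4→{q1, q3, q6}, q5→{q6, q7}, q6→{q6}, q7→{q6}; union {q1, q3, q4, q6, q7}; ε-closure = {q1, q3, q4, q5, q6, q7}.
Read '1': q1→{q4, q5, q7}, q3→{q3, q4}, q4→{q1, q3, q6}, q5→{q6, q7}, q6→{q6}, q7→{q6}; now {q1, q3, q4, q5, q6, q7}.
Read '0': q1→{q3, q4}, q3→{q2}, q4→{q4}, q5→{q2}, q6→∅, q7→{q4, q5}; now {q2, q3, q4, q5}.
Read '1': q2→{q1, q2, q6, q7}, q3→{q3, q4}, q4→{q1, q3, q6}, q5→{q6, q7}; union {q1, q2, q3, q4, q6, q7}; ε-closure = {q1, q2, q3, q4, q5, q6, q7}.
Read '0': q1→{q3, q4}, q2→∅, q3→{q2}, q4→{q4}, q5→{q2}, q6→∅, q7→{q4, q5}; now {q2, q3, q4, q5}.
Read '1': q2→{q1, q2, q6, q7}, q3→{q3, q4}, q4→{q1, q3, q6}, q5→{q6, q7}; union {q1, q2, q3, q4, q6, q7}; ε-closure = {q1, q2, q3, q4, q5, q6, q7}.
The final set {q1, q2, q3, q4, q5, q6, q7} contains the accepting states q1, q5, q7.

Yes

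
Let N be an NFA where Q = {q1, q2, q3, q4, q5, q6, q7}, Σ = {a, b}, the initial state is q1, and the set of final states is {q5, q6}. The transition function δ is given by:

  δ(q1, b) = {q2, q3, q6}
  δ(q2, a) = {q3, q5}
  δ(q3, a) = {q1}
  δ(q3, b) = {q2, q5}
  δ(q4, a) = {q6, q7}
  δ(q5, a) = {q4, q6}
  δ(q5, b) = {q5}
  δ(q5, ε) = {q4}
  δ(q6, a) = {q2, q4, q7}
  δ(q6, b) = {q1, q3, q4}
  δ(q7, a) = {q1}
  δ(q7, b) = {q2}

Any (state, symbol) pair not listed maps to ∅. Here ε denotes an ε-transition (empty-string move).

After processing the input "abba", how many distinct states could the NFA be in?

0

Start in {q1}.
Read 'a': q1→∅; now ∅.
The set is empty and remains empty for the remaining 3 symbols.
That set has 0 states.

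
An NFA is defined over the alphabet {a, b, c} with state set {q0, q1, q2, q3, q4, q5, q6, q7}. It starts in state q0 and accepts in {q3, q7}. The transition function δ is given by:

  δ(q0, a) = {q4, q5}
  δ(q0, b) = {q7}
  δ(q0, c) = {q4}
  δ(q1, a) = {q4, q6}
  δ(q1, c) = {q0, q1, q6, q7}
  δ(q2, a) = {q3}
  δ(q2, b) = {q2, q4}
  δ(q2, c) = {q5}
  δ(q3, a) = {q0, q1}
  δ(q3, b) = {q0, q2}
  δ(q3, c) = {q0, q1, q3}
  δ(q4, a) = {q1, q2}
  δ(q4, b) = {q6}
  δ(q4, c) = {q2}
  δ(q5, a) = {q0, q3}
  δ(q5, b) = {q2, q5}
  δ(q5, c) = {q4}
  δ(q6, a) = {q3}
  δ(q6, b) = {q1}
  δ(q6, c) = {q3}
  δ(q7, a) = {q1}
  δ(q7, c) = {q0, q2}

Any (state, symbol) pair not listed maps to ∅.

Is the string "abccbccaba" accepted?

Yes

Start in {q0}.
Read 'a': {q0} → {q4, q5}.
Read 'b': {q4, q5} → {q2, q5, q6}.
Read 'c': {q2, q5, q6} → {q3, q4, q5}.
Read 'c': {q3, q4, q5} → {q0, q1, q2, q3, q4}.
Read 'b': {q0, q1, q2, q3, q4} → {q0, q2, q4, q6, q7}.
Read 'c': {q0, q2, q4, q6, q7} → {q0, q2, q3, q4, q5}.
Read 'c': {q0, q2, q3, q4, q5} → {q0, q1, q2, q3, q4, q5}.
Read 'a': {q0, q1, q2, q3, q4, q5} → {q0, q1, q2, q3, q4, q5, q6}.
Read 'b': {q0, q1, q2, q3, q4, q5, q6} → {q0, q1, q2, q4, q5, q6, q7}.
Read 'a': {q0, q1, q2, q4, q5, q6, q7} → {q0, q1, q2, q3, q4, q5, q6}.
The final set {q0, q1, q2, q3, q4, q5, q6} contains the accepting state q3.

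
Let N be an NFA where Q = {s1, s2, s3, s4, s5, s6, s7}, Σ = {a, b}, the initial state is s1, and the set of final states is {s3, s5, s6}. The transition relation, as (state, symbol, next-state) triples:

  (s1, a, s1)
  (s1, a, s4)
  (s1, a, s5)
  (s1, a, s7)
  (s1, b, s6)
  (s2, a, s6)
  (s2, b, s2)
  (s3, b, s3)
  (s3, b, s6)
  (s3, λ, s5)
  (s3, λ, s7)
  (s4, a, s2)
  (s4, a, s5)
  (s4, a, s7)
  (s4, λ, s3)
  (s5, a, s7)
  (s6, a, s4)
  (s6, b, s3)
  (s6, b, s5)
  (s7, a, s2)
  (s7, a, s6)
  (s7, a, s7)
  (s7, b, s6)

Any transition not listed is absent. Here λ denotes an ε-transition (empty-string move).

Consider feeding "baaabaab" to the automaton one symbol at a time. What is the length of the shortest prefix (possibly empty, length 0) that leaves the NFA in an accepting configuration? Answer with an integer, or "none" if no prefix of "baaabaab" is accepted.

1

Start in {s1}.
Read 'b': {s1} → {s6}.
None of the earlier sets intersect F, but {s6} does.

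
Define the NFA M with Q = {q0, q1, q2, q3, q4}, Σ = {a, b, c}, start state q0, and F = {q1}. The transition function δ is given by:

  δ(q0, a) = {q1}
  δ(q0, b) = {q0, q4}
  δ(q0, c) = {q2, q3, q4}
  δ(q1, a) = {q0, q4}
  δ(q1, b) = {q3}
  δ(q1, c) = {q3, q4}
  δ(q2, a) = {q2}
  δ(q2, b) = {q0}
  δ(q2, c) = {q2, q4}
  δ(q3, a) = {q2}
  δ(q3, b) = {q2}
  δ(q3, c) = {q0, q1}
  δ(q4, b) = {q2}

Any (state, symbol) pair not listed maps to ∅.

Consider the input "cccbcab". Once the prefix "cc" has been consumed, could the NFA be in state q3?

Start in {q0}.
Read 'c': q0→{q2, q3, q4}; now {q2, q3, q4}.
Read 'c': q2→{q2, q4}, q3→{q0, q1}, q4→∅; now {q0, q1, q2, q4}.
State q3 is not in {q0, q1, q2, q4}.

No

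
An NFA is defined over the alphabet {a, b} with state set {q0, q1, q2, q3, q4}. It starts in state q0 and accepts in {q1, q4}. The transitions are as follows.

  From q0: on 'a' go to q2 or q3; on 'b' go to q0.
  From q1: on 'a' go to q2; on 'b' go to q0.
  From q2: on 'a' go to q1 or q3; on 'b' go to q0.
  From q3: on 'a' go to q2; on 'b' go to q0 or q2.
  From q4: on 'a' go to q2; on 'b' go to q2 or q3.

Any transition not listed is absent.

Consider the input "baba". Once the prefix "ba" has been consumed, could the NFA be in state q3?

Start in {q0}.
Read 'b': {q0} → {q0}.
Read 'a': {q0} → {q2, q3}.
State q3 is in {q2, q3}.

Yes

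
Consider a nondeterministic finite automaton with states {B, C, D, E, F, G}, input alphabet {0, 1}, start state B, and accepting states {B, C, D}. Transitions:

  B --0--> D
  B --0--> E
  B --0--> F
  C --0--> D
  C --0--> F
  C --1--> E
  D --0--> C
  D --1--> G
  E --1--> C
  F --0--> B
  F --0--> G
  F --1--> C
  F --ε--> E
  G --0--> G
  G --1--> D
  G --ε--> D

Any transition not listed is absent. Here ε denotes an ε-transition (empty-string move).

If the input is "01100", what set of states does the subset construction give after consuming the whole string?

{C, D, E, F, G}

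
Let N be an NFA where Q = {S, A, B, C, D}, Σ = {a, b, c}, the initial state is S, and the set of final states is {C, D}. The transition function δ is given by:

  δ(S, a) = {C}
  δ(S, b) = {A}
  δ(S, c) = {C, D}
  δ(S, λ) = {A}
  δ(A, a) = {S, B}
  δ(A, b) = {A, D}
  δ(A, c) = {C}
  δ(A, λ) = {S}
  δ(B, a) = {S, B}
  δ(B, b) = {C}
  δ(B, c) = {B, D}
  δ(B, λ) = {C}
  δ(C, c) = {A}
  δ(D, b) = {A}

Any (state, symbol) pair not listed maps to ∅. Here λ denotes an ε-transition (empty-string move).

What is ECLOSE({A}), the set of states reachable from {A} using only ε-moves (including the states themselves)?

{S, A}

Begin with {A}.
ε-move A → S; add S.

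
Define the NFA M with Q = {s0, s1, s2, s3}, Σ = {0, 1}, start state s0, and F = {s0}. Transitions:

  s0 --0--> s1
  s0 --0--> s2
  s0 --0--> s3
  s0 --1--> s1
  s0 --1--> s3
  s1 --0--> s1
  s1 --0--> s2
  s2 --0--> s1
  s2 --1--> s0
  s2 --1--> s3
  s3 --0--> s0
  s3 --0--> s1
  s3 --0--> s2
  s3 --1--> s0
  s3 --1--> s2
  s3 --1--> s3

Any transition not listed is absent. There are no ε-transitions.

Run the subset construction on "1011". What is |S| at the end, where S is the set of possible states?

4

Start in {s0}.
Read '1': s0→{s1, s3}; now {s1, s3}.
Read '0': s1→{s1, s2}, s3→{s0, s1, s2}; now {s0, s1, s2}.
Read '1': s0→{s1, s3}, s1→∅, s2→{s0, s3}; now {s0, s1, s3}.
Read '1': s0→{s1, s3}, s1→∅, s3→{s0, s2, s3}; now {s0, s1, s2, s3}.
That set has 4 states.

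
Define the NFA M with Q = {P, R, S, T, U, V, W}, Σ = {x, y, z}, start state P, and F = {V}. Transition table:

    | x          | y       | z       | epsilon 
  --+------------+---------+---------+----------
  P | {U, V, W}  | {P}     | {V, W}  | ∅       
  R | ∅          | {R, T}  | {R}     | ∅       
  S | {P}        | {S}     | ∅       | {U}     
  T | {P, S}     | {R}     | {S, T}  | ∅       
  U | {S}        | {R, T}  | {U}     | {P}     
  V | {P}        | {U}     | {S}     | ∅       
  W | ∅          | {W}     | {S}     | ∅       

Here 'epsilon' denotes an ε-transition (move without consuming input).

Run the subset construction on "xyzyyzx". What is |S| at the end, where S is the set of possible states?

5

Start in {P}.
Read 'x': P→{U, V, W}; union {U, V, W}; ε-closure = {P, U, V, W}.
Read 'y': P→{P}, U→{R, T}, V→{U}, W→{W}; now {P, R, T, U, W}.
Read 'z': P→{V, W}, R→{R}, T→{S, T}, U→{U}, W→{S}; union {R, S, T, U, V, W}; ε-closure = {P, R, S, T, U, V, W}.
Read 'y': P→{P}, R→{R, T}, S→{S}, T→{R}, U→{R, T}, V→{U}, W→{W}; now {P, R, S, T, U, W}.
Read 'y': P→{P}, R→{R, T}, S→{S}, T→{R}, U→{R, T}, W→{W}; union {P, R, S, T, W}; ε-closure = {P, R, S, T, U, W}.
Read 'z': P→{V, W}, R→{R}, S→∅, T→{S, T}, U→{U}, W→{S}; union {R, S, T, U, V, W}; ε-closure = {P, R, S, T, U, V, W}.
Read 'x': P→{U, V, W}, R→∅, S→{P}, T→{P, S}, U→{S}, V→{P}, W→∅; now {P, S, U, V, W}.
That set has 5 states.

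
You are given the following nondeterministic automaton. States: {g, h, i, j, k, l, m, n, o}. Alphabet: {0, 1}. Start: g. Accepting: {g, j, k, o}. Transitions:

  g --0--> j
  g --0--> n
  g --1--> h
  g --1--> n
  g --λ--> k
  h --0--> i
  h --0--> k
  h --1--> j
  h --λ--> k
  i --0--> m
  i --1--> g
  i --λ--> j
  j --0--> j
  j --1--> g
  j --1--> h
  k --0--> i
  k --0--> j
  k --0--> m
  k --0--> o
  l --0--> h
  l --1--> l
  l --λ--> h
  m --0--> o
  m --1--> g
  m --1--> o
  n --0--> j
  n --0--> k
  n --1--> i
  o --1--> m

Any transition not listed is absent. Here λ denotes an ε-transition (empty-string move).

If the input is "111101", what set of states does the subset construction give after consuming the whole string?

{g, h, k, m, o}

Start: ε-closure({g}) = {g, k}.
Read '1': {g, k} → {h, k, n}.
Read '1': {h, k, n} → {i, j}.
Read '1': {i, j} → {g, h, k}.
Read '1': {g, h, k} → {h, j, k, n}.
Read '0': {h, j, k, n} → {i, j, k, m, o}.
Read '1': {i, j, k, m, o} → {g, h, k, m, o}.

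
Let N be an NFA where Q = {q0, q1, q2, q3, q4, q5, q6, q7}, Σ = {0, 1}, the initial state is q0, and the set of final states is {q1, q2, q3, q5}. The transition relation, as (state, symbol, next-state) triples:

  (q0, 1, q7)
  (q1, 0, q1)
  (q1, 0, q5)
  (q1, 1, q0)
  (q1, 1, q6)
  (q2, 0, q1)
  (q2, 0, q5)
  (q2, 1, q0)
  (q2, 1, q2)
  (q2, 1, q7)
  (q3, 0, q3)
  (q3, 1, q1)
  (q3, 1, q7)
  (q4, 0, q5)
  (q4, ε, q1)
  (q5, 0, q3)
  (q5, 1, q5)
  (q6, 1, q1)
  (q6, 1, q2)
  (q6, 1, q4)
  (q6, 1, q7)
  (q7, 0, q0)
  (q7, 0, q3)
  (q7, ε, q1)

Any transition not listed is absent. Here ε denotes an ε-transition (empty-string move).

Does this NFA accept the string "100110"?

Yes

Start in {q0}.
Read '1': {q0} → {q1, q7}.
Read '0': {q1, q7} → {q0, q1, q3, q5}.
Read '0': {q0, q1, q3, q5} → {q1, q3, q5}.
Read '1': {q1, q3, q5} → {q0, q1, q5, q6, q7}.
Read '1': {q0, q1, q5, q6, q7} → {q0, q1, q2, q4, q5, q6, q7}.
Read '0': {q0, q1, q2, q4, q5, q6, q7} → {q0, q1, q3, q5}.
The final set {q0, q1, q3, q5} contains the accepting states q1, q3, q5.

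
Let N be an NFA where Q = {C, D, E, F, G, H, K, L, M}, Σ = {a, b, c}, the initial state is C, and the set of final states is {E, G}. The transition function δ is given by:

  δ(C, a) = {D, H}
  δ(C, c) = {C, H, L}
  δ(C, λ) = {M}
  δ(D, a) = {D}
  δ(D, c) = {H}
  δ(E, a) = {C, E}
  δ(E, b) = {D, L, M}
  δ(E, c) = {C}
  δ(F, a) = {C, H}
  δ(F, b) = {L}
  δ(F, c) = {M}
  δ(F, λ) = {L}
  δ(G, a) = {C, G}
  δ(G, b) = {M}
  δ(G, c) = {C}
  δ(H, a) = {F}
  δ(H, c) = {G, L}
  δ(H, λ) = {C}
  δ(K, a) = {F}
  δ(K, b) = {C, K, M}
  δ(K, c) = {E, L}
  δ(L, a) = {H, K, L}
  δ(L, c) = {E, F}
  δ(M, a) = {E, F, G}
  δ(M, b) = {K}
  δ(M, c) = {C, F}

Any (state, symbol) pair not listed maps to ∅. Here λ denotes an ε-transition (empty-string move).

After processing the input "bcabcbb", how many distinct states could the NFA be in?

3

Start: ε-closure({C}) = {C, M}.
Read 'b': {C, M} → {K}.
Read 'c': {K} → {E, L}.
Read 'a': {E, L} → {C, E, H, K, L, M}.
Read 'b': {C, E, H, K, L, M} → {C, D, K, L, M}.
Read 'c': {C, D, K, L, M} → {C, E, F, H, L, M}.
Read 'b': {C, E, F, H, L, M} → {D, K, L, M}.
Read 'b': {D, K, L, M} → {C, K, M}.
That set has 3 states.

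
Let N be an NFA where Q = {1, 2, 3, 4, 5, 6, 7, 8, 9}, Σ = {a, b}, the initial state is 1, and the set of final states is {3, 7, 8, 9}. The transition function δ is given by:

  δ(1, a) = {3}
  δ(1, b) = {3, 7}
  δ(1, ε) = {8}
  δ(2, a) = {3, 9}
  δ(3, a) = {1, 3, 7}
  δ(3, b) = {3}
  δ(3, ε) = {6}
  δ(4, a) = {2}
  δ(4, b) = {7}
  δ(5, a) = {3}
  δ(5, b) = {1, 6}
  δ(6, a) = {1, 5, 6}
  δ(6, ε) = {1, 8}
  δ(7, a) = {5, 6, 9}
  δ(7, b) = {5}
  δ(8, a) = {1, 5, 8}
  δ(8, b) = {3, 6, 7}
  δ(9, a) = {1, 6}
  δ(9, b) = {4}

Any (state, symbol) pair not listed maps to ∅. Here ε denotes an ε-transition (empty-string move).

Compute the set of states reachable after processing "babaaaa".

Start: ε-closure({1}) = {1, 8}.
Read 'b': {1, 8} → {1, 3, 6, 7, 8}.
Read 'a': {1, 3, 6, 7, 8} → {1, 3, 5, 6, 7, 8, 9}.
Read 'b': {1, 3, 5, 6, 7, 8, 9} → {1, 3, 4, 5, 6, 7, 8}.
Read 'a': {1, 3, 4, 5, 6, 7, 8} → {1, 2, 3, 5, 6, 7, 8, 9}.
Read 'a': {1, 2, 3, 5, 6, 7, 8, 9} → {1, 3, 5, 6, 7, 8, 9}.
Read 'a': {1, 3, 5, 6, 7, 8, 9} → {1, 3, 5, 6, 7, 8, 9}.
Read 'a': {1, 3, 5, 6, 7, 8, 9} → {1, 3, 5, 6, 7, 8, 9}.

{1, 3, 5, 6, 7, 8, 9}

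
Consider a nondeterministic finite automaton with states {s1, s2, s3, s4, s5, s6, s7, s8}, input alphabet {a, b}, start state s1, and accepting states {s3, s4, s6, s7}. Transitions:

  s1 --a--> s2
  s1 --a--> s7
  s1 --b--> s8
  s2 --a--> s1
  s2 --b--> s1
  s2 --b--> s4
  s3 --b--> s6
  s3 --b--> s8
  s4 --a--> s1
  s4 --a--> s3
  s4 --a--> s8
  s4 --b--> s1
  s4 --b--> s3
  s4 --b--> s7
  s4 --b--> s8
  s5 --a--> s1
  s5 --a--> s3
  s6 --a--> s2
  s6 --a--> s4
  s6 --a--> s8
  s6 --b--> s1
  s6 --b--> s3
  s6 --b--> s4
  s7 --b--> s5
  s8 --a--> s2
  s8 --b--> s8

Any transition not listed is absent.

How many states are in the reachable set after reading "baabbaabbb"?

Start in {s1}.
Read 'b': s1→{s8}; now {s8}.
Read 'a': s8→{s2}; now {s2}.
Read 'a': s2→{s1}; now {s1}.
Read 'b': s1→{s8}; now {s8}.
Read 'b': s8→{s8}; now {s8}.
Read 'a': s8→{s2}; now {s2}.
Read 'a': s2→{s1}; now {s1}.
Read 'b': s1→{s8}; now {s8}.
Read 'b': s8→{s8}; now {s8}.
Read 'b': s8→{s8}; now {s8}.
That set has 1 state.

1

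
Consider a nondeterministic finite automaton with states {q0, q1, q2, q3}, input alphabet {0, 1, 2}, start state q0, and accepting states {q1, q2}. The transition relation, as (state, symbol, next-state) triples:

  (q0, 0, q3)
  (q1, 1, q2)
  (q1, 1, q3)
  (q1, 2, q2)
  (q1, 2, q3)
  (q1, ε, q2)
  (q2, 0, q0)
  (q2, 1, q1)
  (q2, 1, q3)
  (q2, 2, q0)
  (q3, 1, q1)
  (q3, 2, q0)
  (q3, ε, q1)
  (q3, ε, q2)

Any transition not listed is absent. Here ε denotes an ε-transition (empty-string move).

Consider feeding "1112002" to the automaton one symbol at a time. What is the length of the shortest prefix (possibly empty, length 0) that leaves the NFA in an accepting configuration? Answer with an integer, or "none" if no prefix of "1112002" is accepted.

none

Start in {q0}.
Read '1': q0→∅; now ∅.
The set is empty and remains empty for the remaining 6 symbols.
No reachable set along the way intersects F.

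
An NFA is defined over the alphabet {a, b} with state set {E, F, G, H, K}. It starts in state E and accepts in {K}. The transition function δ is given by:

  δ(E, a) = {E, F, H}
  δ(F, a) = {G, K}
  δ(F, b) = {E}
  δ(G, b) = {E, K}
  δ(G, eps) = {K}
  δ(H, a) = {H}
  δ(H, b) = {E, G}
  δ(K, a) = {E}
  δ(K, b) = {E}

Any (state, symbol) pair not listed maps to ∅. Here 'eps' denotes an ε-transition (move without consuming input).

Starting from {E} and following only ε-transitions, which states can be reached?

{E}

Begin with {E}.
No ε-moves leave this set, so the closure equals the set itself.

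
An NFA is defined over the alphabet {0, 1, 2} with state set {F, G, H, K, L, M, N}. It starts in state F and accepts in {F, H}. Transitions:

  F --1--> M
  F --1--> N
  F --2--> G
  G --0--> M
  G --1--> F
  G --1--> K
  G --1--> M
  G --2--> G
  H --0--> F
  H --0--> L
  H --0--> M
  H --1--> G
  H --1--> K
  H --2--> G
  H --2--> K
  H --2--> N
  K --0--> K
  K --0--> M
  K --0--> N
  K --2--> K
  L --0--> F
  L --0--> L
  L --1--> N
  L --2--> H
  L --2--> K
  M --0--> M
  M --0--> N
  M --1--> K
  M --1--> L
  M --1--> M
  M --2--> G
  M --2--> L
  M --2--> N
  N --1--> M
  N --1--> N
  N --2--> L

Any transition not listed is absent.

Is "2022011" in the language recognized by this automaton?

Start in {F}.
Read '2': {F} → {G}.
Read '0': {G} → {M}.
Read '2': {M} → {G, L, N}.
Read '2': {G, L, N} → {G, H, K, L}.
Read '0': {G, H, K, L} → {F, K, L, M, N}.
Read '1': {F, K, L, M, N} → {K, L, M, N}.
Read '1': {K, L, M, N} → {K, L, M, N}.
The final set {K, L, M, N} contains no accepting state.

No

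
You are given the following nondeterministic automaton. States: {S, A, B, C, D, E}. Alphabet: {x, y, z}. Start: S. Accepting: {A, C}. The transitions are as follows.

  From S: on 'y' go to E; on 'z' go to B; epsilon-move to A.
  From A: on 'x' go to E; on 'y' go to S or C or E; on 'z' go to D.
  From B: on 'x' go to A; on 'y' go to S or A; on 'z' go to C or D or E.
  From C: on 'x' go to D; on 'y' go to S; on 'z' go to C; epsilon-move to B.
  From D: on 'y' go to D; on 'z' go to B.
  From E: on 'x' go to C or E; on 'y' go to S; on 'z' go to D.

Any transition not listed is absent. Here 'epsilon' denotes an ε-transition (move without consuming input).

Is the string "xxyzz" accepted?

Yes

Start: ε-closure({S}) = {S, A}.
Read 'x': S→∅, A→{E}; now {E}.
Read 'x': E→{C, E}; union {C, E}; ε-closure = {B, C, E}.
Read 'y': B→{S, A}, C→{S}, E→{S}; now {S, A}.
Read 'z': S→{B}, A→{D}; now {B, D}.
Read 'z': B→{C, D, E}, D→{B}; now {B, C, D, E}.
The final set {B, C, D, E} contains the accepting state C.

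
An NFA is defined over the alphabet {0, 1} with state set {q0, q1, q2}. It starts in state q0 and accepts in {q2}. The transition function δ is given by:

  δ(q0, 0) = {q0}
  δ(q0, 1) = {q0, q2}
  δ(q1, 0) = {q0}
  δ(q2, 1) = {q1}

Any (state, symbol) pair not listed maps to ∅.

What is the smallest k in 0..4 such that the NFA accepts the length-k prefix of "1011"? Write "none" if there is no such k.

Start in {q0}.
Read '1': q0→{q0, q2}; now {q0, q2}.
None of the earlier sets intersect F, but {q0, q2} does.

1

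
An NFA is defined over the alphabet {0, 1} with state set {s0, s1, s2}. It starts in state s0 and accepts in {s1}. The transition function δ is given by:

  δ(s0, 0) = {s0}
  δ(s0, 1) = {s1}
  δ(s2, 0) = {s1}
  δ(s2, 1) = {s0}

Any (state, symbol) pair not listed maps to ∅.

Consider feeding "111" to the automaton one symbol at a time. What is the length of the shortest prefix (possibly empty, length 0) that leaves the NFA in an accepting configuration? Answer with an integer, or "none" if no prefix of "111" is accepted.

Start in {s0}.
Read '1': s0→{s1}; now {s1}.
None of the earlier sets intersect F, but {s1} does.

1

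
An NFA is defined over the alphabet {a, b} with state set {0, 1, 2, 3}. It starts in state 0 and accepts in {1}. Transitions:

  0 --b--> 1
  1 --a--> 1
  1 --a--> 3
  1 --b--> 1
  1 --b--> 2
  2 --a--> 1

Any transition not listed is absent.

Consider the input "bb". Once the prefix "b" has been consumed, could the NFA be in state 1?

Yes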